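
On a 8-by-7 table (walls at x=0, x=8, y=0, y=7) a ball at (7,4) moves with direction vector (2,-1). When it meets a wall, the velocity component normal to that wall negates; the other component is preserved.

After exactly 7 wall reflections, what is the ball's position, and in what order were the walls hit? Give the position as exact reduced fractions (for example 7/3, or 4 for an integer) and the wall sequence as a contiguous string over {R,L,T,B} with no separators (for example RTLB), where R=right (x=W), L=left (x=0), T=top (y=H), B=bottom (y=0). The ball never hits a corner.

Final position: (8,3/2)
Wall sequence: RBLRTLR

1. t=1/2 → R at (8,7/2); v=(-2,-1)
2. t=7/2 → B at (1,0); v=(-2,1)
3. t=1/2 → L at (0,1/2); v=(2,1)
4. t=4 → R at (8,9/2); v=(-2,1)
5. t=5/2 → T at (3,7); v=(-2,-1)
6. t=3/2 → L at (0,11/2); v=(2,-1)
7. t=4 → R at (8,3/2); v=(-2,-1)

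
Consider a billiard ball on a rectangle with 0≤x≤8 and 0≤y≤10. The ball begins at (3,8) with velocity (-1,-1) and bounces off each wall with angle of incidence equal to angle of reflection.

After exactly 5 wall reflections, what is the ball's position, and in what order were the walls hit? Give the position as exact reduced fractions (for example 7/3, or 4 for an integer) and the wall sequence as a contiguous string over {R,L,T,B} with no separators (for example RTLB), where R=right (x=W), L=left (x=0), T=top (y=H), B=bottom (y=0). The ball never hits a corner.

1. t=3 → L at (0,5); v=(1,-1)
2. t=5 → B at (5,0); v=(1,1)
3. t=3 → R at (8,3); v=(-1,1)
4. t=7 → T at (1,10); v=(-1,-1)
5. t=1 → L at (0,9); v=(1,-1)

Final position: (0,9)
Wall sequence: LBRTL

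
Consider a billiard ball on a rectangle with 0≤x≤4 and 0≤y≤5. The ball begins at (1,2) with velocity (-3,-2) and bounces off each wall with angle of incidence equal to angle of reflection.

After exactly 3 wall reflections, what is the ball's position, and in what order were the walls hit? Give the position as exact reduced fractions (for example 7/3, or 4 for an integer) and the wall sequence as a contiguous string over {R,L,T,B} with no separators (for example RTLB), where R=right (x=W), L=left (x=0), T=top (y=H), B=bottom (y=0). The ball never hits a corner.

Final position: (4,4/3)
Wall sequence: LBR

1. t=1/3 → L at (0,4/3); v=(3,-2)
2. t=2/3 → B at (2,0); v=(3,2)
3. t=2/3 → R at (4,4/3); v=(-3,2)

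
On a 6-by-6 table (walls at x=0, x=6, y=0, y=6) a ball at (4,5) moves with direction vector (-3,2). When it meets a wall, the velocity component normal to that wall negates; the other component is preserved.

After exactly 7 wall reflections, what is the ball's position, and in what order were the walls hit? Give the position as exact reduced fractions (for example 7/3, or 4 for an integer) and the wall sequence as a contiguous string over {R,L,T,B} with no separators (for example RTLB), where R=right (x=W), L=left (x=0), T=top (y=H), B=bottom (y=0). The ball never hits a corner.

1. t=1/2 → T at (5/2,6); v=(-3,-2)
2. t=5/6 → L at (0,13/3); v=(3,-2)
3. t=2 → R at (6,1/3); v=(-3,-2)
4. t=1/6 → B at (11/2,0); v=(-3,2)
5. t=11/6 → L at (0,11/3); v=(3,2)
6. t=7/6 → T at (7/2,6); v=(3,-2)
7. t=5/6 → R at (6,13/3); v=(-3,-2)

Final position: (6,13/3)
Wall sequence: TLRBLTR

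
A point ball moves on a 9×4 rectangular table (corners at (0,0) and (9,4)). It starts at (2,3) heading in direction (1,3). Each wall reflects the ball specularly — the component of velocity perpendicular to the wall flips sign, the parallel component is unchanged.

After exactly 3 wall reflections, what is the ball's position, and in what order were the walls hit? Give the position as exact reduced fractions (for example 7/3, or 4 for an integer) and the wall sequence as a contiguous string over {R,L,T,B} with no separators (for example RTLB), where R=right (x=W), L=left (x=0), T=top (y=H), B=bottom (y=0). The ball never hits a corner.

1. t=1/3 → T at (7/3,4); v=(1,-3)
2. t=4/3 → B at (11/3,0); v=(1,3)
3. t=4/3 → T at (5,4); v=(1,-3)

Final position: (5,4)
Wall sequence: TBT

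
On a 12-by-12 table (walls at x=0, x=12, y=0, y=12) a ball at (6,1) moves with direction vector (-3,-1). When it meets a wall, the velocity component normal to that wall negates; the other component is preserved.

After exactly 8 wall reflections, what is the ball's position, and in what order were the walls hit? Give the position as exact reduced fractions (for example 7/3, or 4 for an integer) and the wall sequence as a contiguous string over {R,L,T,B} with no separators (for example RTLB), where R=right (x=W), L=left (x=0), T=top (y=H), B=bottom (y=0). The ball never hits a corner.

1. t=1 → B at (3,0); v=(-3,1)
2. t=1 → L at (0,1); v=(3,1)
3. t=4 → R at (12,5); v=(-3,1)
4. t=4 → L at (0,9); v=(3,1)
5. t=3 → T at (9,12); v=(3,-1)
6. t=1 → R at (12,11); v=(-3,-1)
7. t=4 → L at (0,7); v=(3,-1)
8. t=4 → R at (12,3); v=(-3,-1)

Final position: (12,3)
Wall sequence: BLRLTRLR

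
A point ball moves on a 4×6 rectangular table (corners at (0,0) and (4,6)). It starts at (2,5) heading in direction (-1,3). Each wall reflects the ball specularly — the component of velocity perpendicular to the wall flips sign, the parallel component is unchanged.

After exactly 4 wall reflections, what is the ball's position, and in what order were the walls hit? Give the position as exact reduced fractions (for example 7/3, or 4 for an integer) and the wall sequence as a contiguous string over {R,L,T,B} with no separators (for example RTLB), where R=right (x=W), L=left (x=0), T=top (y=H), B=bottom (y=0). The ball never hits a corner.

1. t=1/3 → T at (5/3,6); v=(-1,-3)
2. t=5/3 → L at (0,1); v=(1,-3)
3. t=1/3 → B at (1/3,0); v=(1,3)
4. t=2 → T at (7/3,6); v=(1,-3)

Final position: (7/3,6)
Wall sequence: TLBT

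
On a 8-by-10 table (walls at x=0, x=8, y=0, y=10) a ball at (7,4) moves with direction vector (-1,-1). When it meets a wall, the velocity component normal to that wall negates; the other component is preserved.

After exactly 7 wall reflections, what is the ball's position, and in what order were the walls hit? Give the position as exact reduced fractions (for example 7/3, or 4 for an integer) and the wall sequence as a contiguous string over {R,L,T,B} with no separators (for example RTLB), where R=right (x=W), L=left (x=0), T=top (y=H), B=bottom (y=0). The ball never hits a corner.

1. t=4 → B at (3,0); v=(-1,1)
2. t=3 → L at (0,3); v=(1,1)
3. t=7 → T at (7,10); v=(1,-1)
4. t=1 → R at (8,9); v=(-1,-1)
5. t=8 → L at (0,1); v=(1,-1)
6. t=1 → B at (1,0); v=(1,1)
7. t=7 → R at (8,7); v=(-1,1)

Final position: (8,7)
Wall sequence: BLTRLBR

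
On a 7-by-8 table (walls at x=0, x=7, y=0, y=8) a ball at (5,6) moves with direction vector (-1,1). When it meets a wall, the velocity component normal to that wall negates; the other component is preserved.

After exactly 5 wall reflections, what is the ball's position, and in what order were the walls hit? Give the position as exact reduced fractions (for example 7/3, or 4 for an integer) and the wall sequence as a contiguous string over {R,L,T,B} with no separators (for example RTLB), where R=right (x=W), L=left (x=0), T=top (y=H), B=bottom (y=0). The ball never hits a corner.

1. t=2 → T at (3,8); v=(-1,-1)
2. t=3 → L at (0,5); v=(1,-1)
3. t=5 → B at (5,0); v=(1,1)
4. t=2 → R at (7,2); v=(-1,1)
5. t=6 → T at (1,8); v=(-1,-1)

Final position: (1,8)
Wall sequence: TLBRT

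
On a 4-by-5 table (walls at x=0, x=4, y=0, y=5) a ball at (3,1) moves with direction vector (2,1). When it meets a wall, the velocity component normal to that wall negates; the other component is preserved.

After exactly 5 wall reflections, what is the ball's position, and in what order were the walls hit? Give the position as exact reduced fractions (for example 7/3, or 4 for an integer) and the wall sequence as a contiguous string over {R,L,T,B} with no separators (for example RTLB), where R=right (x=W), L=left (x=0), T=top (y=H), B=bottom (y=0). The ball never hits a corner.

1. t=1/2 → R at (4,3/2); v=(-2,1)
2. t=2 → L at (0,7/2); v=(2,1)
3. t=3/2 → T at (3,5); v=(2,-1)
4. t=1/2 → R at (4,9/2); v=(-2,-1)
5. t=2 → L at (0,5/2); v=(2,-1)

Final position: (0,5/2)
Wall sequence: RLTRL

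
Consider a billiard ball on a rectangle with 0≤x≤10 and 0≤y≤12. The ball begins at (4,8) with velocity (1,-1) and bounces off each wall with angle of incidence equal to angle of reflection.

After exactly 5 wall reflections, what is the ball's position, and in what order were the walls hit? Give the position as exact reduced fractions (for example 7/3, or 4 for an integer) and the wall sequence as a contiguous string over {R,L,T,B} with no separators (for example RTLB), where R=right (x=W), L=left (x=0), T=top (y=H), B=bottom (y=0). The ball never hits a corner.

1. t=6 → R at (10,2); v=(-1,-1)
2. t=2 → B at (8,0); v=(-1,1)
3. t=8 → L at (0,8); v=(1,1)
4. t=4 → T at (4,12); v=(1,-1)
5. t=6 → R at (10,6); v=(-1,-1)

Final position: (10,6)
Wall sequence: RBLTR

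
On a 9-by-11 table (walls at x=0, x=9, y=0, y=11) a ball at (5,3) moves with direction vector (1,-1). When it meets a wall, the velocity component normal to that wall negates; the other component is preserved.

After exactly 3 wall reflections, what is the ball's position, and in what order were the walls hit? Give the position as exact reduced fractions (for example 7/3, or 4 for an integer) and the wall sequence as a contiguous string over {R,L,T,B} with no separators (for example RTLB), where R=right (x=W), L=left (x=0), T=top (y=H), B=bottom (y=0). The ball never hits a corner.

1. t=3 → B at (8,0); v=(1,1)
2. t=1 → R at (9,1); v=(-1,1)
3. t=9 → L at (0,10); v=(1,1)

Final position: (0,10)
Wall sequence: BRL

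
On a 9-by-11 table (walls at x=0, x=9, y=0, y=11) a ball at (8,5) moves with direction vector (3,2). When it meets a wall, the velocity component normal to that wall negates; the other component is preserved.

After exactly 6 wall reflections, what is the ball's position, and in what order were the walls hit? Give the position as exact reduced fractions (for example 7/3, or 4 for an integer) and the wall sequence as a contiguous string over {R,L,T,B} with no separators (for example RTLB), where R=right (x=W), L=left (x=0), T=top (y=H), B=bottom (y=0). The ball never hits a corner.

Final position: (0,5/3)
Wall sequence: RTLRBL

1. t=1/3 → R at (9,17/3); v=(-3,2)
2. t=8/3 → T at (1,11); v=(-3,-2)
3. t=1/3 → L at (0,31/3); v=(3,-2)
4. t=3 → R at (9,13/3); v=(-3,-2)
5. t=13/6 → B at (5/2,0); v=(-3,2)
6. t=5/6 → L at (0,5/3); v=(3,2)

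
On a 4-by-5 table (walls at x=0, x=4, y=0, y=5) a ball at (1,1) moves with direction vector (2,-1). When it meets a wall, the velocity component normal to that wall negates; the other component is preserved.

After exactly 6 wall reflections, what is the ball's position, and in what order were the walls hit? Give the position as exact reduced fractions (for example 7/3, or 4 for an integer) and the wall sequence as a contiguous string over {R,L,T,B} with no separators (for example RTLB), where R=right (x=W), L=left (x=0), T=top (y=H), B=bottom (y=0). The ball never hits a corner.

1. t=1 → B at (3,0); v=(2,1)
2. t=1/2 → R at (4,1/2); v=(-2,1)
3. t=2 → L at (0,5/2); v=(2,1)
4. t=2 → R at (4,9/2); v=(-2,1)
5. t=1/2 → T at (3,5); v=(-2,-1)
6. t=3/2 → L at (0,7/2); v=(2,-1)

Final position: (0,7/2)
Wall sequence: BRLRTL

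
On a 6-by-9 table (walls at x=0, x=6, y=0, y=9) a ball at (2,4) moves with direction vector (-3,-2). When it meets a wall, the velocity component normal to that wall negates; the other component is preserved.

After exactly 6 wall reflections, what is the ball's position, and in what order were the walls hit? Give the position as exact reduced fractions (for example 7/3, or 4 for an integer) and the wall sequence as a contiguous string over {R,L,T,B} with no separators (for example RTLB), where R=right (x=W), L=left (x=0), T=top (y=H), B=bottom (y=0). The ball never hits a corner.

Final position: (6,26/3)
Wall sequence: LBRLTR

1. t=2/3 → L at (0,8/3); v=(3,-2)
2. t=4/3 → B at (4,0); v=(3,2)
3. t=2/3 → R at (6,4/3); v=(-3,2)
4. t=2 → L at (0,16/3); v=(3,2)
5. t=11/6 → T at (11/2,9); v=(3,-2)
6. t=1/6 → R at (6,26/3); v=(-3,-2)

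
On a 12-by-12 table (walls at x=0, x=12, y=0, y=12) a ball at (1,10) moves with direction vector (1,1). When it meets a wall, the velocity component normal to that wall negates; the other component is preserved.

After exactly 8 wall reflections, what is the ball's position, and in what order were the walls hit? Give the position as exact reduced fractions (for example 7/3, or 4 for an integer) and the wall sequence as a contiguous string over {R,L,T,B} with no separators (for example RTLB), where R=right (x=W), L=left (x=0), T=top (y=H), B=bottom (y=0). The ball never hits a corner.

Final position: (0,9)
Wall sequence: TRBLTRBL

1. t=2 → T at (3,12); v=(1,-1)
2. t=9 → R at (12,3); v=(-1,-1)
3. t=3 → B at (9,0); v=(-1,1)
4. t=9 → L at (0,9); v=(1,1)
5. t=3 → T at (3,12); v=(1,-1)
6. t=9 → R at (12,3); v=(-1,-1)
7. t=3 → B at (9,0); v=(-1,1)
8. t=9 → L at (0,9); v=(1,1)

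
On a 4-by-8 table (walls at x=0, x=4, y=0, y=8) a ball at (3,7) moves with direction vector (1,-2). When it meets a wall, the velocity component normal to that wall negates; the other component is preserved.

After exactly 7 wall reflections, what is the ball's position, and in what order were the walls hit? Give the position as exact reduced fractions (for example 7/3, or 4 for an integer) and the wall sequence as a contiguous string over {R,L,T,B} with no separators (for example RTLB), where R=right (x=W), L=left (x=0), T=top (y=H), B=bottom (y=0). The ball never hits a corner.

1. t=1 → R at (4,5); v=(-1,-2)
2. t=5/2 → B at (3/2,0); v=(-1,2)
3. t=3/2 → L at (0,3); v=(1,2)
4. t=5/2 → T at (5/2,8); v=(1,-2)
5. t=3/2 → R at (4,5); v=(-1,-2)
6. t=5/2 → B at (3/2,0); v=(-1,2)
7. t=3/2 → L at (0,3); v=(1,2)

Final position: (0,3)
Wall sequence: RBLTRBL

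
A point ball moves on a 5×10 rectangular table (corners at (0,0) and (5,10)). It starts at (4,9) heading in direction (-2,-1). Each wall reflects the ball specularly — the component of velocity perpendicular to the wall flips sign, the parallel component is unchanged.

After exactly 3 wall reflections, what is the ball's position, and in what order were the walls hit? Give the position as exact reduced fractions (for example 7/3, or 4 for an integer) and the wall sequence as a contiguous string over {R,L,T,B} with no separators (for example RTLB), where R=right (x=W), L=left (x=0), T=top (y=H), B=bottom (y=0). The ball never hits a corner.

Final position: (0,2)
Wall sequence: LRL

1. t=2 → L at (0,7); v=(2,-1)
2. t=5/2 → R at (5,9/2); v=(-2,-1)
3. t=5/2 → L at (0,2); v=(2,-1)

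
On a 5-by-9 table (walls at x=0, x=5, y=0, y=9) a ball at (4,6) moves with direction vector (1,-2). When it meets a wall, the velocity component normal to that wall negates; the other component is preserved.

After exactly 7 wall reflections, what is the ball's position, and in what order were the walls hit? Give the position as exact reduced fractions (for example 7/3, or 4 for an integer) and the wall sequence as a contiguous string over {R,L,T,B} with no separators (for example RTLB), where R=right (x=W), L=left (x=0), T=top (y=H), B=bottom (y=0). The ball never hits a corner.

Final position: (0,8)
Wall sequence: RBLTRBL

1. t=1 → R at (5,4); v=(-1,-2)
2. t=2 → B at (3,0); v=(-1,2)
3. t=3 → L at (0,6); v=(1,2)
4. t=3/2 → T at (3/2,9); v=(1,-2)
5. t=7/2 → R at (5,2); v=(-1,-2)
6. t=1 → B at (4,0); v=(-1,2)
7. t=4 → L at (0,8); v=(1,2)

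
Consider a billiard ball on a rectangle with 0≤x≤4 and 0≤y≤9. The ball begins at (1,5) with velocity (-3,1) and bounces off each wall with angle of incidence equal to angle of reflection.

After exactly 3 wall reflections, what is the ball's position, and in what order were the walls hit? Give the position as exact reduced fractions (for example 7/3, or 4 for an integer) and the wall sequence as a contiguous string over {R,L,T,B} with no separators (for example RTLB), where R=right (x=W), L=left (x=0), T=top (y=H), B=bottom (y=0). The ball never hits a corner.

1. t=1/3 → L at (0,16/3); v=(3,1)
2. t=4/3 → R at (4,20/3); v=(-3,1)
3. t=4/3 → L at (0,8); v=(3,1)

Final position: (0,8)
Wall sequence: LRL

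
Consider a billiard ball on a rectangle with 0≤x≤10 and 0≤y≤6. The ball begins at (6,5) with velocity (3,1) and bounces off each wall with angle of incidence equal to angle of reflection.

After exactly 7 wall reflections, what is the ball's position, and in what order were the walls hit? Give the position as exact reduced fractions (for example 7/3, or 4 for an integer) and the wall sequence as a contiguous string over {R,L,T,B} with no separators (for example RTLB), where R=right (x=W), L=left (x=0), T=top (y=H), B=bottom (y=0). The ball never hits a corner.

1. t=1 → T at (9,6); v=(3,-1)
2. t=1/3 → R at (10,17/3); v=(-3,-1)
3. t=10/3 → L at (0,7/3); v=(3,-1)
4. t=7/3 → B at (7,0); v=(3,1)
5. t=1 → R at (10,1); v=(-3,1)
6. t=10/3 → L at (0,13/3); v=(3,1)
7. t=5/3 → T at (5,6); v=(3,-1)

Final position: (5,6)
Wall sequence: TRLBRLT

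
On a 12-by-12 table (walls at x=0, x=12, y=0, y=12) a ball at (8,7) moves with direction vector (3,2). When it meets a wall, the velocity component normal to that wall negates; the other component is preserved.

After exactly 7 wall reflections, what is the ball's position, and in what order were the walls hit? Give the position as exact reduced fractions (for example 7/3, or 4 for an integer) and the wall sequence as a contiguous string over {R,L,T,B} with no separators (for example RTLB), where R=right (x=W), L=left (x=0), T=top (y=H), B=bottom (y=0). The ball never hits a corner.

1. t=4/3 → R at (12,29/3); v=(-3,2)
2. t=7/6 → T at (17/2,12); v=(-3,-2)
3. t=17/6 → L at (0,19/3); v=(3,-2)
4. t=19/6 → B at (19/2,0); v=(3,2)
5. t=5/6 → R at (12,5/3); v=(-3,2)
6. t=4 → L at (0,29/3); v=(3,2)
7. t=7/6 → T at (7/2,12); v=(3,-2)

Final position: (7/2,12)
Wall sequence: RTLBRLT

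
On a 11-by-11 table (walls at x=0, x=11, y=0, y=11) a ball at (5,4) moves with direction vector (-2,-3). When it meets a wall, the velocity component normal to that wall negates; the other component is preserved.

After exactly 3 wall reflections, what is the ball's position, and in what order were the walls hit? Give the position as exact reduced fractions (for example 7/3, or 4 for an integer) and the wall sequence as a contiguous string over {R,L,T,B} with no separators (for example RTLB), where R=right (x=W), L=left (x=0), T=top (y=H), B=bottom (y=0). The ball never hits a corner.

Final position: (5,11)
Wall sequence: BLT

1. t=4/3 → B at (7/3,0); v=(-2,3)
2. t=7/6 → L at (0,7/2); v=(2,3)
3. t=5/2 → T at (5,11); v=(2,-3)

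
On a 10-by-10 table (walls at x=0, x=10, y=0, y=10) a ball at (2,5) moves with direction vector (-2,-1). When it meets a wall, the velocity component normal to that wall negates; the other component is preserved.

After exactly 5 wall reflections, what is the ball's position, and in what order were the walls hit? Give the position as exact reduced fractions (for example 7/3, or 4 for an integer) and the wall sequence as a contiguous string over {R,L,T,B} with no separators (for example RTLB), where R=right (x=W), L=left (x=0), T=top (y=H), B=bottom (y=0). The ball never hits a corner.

Final position: (8,10)
Wall sequence: LBRLT

1. t=1 → L at (0,4); v=(2,-1)
2. t=4 → B at (8,0); v=(2,1)
3. t=1 → R at (10,1); v=(-2,1)
4. t=5 → L at (0,6); v=(2,1)
5. t=4 → T at (8,10); v=(2,-1)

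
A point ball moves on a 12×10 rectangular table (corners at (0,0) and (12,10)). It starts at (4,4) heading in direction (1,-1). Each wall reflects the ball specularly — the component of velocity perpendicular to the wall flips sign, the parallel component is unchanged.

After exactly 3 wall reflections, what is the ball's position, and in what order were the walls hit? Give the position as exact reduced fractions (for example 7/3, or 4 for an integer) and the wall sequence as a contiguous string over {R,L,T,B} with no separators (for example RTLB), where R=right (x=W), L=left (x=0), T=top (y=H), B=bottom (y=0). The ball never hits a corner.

Final position: (6,10)
Wall sequence: BRT

1. t=4 → B at (8,0); v=(1,1)
2. t=4 → R at (12,4); v=(-1,1)
3. t=6 → T at (6,10); v=(-1,-1)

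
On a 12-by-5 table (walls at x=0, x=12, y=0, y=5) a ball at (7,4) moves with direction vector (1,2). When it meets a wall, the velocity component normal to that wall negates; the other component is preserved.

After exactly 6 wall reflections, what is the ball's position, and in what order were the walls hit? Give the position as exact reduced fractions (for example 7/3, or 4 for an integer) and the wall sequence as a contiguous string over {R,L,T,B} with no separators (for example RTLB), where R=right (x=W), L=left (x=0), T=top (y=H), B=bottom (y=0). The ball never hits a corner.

1. t=1/2 → T at (15/2,5); v=(1,-2)
2. t=5/2 → B at (10,0); v=(1,2)
3. t=2 → R at (12,4); v=(-1,2)
4. t=1/2 → T at (23/2,5); v=(-1,-2)
5. t=5/2 → B at (9,0); v=(-1,2)
6. t=5/2 → T at (13/2,5); v=(-1,-2)

Final position: (13/2,5)
Wall sequence: TBRTBT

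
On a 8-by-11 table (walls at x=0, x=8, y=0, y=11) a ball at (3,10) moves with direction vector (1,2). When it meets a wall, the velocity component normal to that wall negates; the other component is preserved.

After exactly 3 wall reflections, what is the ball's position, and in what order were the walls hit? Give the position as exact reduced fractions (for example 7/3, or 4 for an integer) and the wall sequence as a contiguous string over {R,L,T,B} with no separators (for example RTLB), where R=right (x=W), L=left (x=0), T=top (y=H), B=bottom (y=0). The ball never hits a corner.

Final position: (7,0)
Wall sequence: TRB

1. t=1/2 → T at (7/2,11); v=(1,-2)
2. t=9/2 → R at (8,2); v=(-1,-2)
3. t=1 → B at (7,0); v=(-1,2)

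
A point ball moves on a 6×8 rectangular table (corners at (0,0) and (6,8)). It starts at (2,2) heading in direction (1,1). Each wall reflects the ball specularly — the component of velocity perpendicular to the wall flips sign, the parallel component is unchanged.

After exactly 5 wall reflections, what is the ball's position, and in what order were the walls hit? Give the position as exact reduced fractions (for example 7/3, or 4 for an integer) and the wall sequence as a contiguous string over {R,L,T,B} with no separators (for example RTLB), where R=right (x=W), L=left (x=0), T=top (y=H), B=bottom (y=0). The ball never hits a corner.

Final position: (6,2)
Wall sequence: RTLBR

1. t=4 → R at (6,6); v=(-1,1)
2. t=2 → T at (4,8); v=(-1,-1)
3. t=4 → L at (0,4); v=(1,-1)
4. t=4 → B at (4,0); v=(1,1)
5. t=2 → R at (6,2); v=(-1,1)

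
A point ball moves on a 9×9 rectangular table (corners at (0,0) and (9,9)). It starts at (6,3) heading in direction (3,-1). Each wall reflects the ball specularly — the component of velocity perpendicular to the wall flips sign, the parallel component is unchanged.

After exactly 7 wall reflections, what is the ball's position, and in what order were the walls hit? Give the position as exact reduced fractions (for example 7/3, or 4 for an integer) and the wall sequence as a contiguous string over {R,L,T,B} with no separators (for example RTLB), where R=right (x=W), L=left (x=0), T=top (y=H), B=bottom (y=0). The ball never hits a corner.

1. t=1 → R at (9,2); v=(-3,-1)
2. t=2 → B at (3,0); v=(-3,1)
3. t=1 → L at (0,1); v=(3,1)
4. t=3 → R at (9,4); v=(-3,1)
5. t=3 → L at (0,7); v=(3,1)
6. t=2 → T at (6,9); v=(3,-1)
7. t=1 → R at (9,8); v=(-3,-1)

Final position: (9,8)
Wall sequence: RBLRLTR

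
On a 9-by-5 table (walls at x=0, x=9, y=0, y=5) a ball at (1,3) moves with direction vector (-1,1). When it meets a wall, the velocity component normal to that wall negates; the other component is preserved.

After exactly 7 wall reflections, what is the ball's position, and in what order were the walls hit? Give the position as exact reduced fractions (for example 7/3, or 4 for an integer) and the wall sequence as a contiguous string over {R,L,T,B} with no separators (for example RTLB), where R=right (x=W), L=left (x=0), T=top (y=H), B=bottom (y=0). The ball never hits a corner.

Final position: (0,2)
Wall sequence: LTBRTBL

1. t=1 → L at (0,4); v=(1,1)
2. t=1 → T at (1,5); v=(1,-1)
3. t=5 → B at (6,0); v=(1,1)
4. t=3 → R at (9,3); v=(-1,1)
5. t=2 → T at (7,5); v=(-1,-1)
6. t=5 → B at (2,0); v=(-1,1)
7. t=2 → L at (0,2); v=(1,1)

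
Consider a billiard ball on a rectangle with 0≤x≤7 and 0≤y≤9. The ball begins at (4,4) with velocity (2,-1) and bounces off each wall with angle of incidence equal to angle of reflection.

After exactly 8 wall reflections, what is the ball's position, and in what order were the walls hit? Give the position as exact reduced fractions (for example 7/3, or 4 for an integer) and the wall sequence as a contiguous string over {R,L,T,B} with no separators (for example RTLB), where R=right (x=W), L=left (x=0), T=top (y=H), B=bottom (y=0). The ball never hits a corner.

Final position: (0,3)
Wall sequence: RBLRLTRL

1. t=3/2 → R at (7,5/2); v=(-2,-1)
2. t=5/2 → B at (2,0); v=(-2,1)
3. t=1 → L at (0,1); v=(2,1)
4. t=7/2 → R at (7,9/2); v=(-2,1)
5. t=7/2 → L at (0,8); v=(2,1)
6. t=1 → T at (2,9); v=(2,-1)
7. t=5/2 → R at (7,13/2); v=(-2,-1)
8. t=7/2 → L at (0,3); v=(2,-1)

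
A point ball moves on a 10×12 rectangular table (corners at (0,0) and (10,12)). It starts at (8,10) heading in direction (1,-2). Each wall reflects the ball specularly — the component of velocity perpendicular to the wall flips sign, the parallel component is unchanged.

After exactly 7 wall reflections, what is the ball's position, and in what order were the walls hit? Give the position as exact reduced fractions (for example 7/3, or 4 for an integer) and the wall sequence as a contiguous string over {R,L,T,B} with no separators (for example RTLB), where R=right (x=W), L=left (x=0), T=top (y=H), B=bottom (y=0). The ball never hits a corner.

Final position: (9,12)
Wall sequence: RBTLBRT

1. t=2 → R at (10,6); v=(-1,-2)
2. t=3 → B at (7,0); v=(-1,2)
3. t=6 → T at (1,12); v=(-1,-2)
4. t=1 → L at (0,10); v=(1,-2)
5. t=5 → B at (5,0); v=(1,2)
6. t=5 → R at (10,10); v=(-1,2)
7. t=1 → T at (9,12); v=(-1,-2)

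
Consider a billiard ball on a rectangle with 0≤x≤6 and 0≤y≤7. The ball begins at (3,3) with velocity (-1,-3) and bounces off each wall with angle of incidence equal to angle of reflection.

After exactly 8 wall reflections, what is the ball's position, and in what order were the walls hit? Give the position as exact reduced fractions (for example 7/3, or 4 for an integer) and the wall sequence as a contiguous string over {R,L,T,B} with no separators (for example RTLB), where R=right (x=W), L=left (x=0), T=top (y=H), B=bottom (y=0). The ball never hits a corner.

1. t=1 → B at (2,0); v=(-1,3)
2. t=2 → L at (0,6); v=(1,3)
3. t=1/3 → T at (1/3,7); v=(1,-3)
4. t=7/3 → B at (8/3,0); v=(1,3)
5. t=7/3 → T at (5,7); v=(1,-3)
6. t=1 → R at (6,4); v=(-1,-3)
7. t=4/3 → B at (14/3,0); v=(-1,3)
8. t=7/3 → T at (7/3,7); v=(-1,-3)

Final position: (7/3,7)
Wall sequence: BLTBTRBT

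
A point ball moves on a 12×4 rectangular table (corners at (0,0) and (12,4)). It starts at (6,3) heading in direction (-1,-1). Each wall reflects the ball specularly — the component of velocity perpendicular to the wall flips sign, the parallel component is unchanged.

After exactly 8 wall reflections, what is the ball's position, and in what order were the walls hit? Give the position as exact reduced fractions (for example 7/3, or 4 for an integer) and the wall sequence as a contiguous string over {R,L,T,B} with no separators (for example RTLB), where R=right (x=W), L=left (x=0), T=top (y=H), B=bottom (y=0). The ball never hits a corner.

1. t=3 → B at (3,0); v=(-1,1)
2. t=3 → L at (0,3); v=(1,1)
3. t=1 → T at (1,4); v=(1,-1)
4. t=4 → B at (5,0); v=(1,1)
5. t=4 → T at (9,4); v=(1,-1)
6. t=3 → R at (12,1); v=(-1,-1)
7. t=1 → B at (11,0); v=(-1,1)
8. t=4 → T at (7,4); v=(-1,-1)

Final position: (7,4)
Wall sequence: BLTBTRBT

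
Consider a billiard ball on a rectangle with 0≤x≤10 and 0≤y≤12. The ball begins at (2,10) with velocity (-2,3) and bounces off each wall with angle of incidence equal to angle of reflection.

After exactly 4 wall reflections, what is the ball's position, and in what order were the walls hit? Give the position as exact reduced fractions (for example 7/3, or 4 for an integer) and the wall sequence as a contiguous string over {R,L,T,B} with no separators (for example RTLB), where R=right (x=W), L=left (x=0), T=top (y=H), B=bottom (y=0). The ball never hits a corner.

1. t=2/3 → T at (2/3,12); v=(-2,-3)
2. t=1/3 → L at (0,11); v=(2,-3)
3. t=11/3 → B at (22/3,0); v=(2,3)
4. t=4/3 → R at (10,4); v=(-2,3)

Final position: (10,4)
Wall sequence: TLBR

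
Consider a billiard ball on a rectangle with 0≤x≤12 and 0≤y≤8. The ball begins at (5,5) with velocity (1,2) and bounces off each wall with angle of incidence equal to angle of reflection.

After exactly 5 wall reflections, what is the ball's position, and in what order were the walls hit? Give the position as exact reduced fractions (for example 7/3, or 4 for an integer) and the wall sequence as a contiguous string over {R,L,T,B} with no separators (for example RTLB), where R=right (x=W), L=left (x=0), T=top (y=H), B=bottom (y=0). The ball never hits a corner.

1. t=3/2 → T at (13/2,8); v=(1,-2)
2. t=4 → B at (21/2,0); v=(1,2)
3. t=3/2 → R at (12,3); v=(-1,2)
4. t=5/2 → T at (19/2,8); v=(-1,-2)
5. t=4 → B at (11/2,0); v=(-1,2)

Final position: (11/2,0)
Wall sequence: TBRTB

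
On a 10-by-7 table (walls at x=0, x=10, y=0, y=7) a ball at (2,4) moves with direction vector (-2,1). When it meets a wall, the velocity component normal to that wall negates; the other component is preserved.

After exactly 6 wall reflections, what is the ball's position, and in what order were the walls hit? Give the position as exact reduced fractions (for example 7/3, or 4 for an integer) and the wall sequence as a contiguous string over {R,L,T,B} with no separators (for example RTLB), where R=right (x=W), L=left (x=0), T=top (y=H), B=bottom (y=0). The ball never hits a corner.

Final position: (10,6)
Wall sequence: LTRBLR

1. t=1 → L at (0,5); v=(2,1)
2. t=2 → T at (4,7); v=(2,-1)
3. t=3 → R at (10,4); v=(-2,-1)
4. t=4 → B at (2,0); v=(-2,1)
5. t=1 → L at (0,1); v=(2,1)
6. t=5 → R at (10,6); v=(-2,1)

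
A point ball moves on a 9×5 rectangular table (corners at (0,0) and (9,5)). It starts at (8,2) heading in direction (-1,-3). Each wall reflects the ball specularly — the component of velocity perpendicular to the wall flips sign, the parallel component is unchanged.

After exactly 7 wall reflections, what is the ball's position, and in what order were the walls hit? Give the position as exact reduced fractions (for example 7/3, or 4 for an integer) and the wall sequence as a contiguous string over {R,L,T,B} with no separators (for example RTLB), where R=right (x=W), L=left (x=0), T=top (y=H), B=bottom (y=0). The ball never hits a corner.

Final position: (1,5)
Wall sequence: BTBTBLT

1. t=2/3 → B at (22/3,0); v=(-1,3)
2. t=5/3 → T at (17/3,5); v=(-1,-3)
3. t=5/3 → B at (4,0); v=(-1,3)
4. t=5/3 → T at (7/3,5); v=(-1,-3)
5. t=5/3 → B at (2/3,0); v=(-1,3)
6. t=2/3 → L at (0,2); v=(1,3)
7. t=1 → T at (1,5); v=(1,-3)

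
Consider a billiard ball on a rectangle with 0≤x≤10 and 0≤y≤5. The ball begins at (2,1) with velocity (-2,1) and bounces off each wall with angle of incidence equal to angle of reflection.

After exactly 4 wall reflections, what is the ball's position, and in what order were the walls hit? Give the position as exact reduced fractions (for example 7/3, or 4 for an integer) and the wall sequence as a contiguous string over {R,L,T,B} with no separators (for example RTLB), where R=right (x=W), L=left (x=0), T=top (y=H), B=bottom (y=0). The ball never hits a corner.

1. t=1 → L at (0,2); v=(2,1)
2. t=3 → T at (6,5); v=(2,-1)
3. t=2 → R at (10,3); v=(-2,-1)
4. t=3 → B at (4,0); v=(-2,1)

Final position: (4,0)
Wall sequence: LTRB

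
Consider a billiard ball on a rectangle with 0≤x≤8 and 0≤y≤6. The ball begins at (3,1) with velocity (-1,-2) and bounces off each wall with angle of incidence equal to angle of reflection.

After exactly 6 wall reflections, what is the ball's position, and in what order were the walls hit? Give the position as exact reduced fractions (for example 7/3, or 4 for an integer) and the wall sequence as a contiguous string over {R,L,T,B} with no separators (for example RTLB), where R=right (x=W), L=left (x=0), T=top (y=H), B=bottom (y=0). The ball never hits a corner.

Final position: (8,3)
Wall sequence: BLTBTR

1. t=1/2 → B at (5/2,0); v=(-1,2)
2. t=5/2 → L at (0,5); v=(1,2)
3. t=1/2 → T at (1/2,6); v=(1,-2)
4. t=3 → B at (7/2,0); v=(1,2)
5. t=3 → T at (13/2,6); v=(1,-2)
6. t=3/2 → R at (8,3); v=(-1,-2)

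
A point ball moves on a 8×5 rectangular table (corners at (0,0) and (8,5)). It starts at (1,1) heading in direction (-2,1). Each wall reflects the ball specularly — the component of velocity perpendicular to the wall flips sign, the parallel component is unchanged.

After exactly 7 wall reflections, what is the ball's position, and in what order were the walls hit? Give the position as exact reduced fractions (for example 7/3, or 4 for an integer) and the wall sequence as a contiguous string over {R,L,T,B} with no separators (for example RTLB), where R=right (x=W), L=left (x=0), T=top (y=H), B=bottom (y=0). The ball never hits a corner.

1. t=1/2 → L at (0,3/2); v=(2,1)
2. t=7/2 → T at (7,5); v=(2,-1)
3. t=1/2 → R at (8,9/2); v=(-2,-1)
4. t=4 → L at (0,1/2); v=(2,-1)
5. t=1/2 → B at (1,0); v=(2,1)
6. t=7/2 → R at (8,7/2); v=(-2,1)
7. t=3/2 → T at (5,5); v=(-2,-1)

Final position: (5,5)
Wall sequence: LTRLBRT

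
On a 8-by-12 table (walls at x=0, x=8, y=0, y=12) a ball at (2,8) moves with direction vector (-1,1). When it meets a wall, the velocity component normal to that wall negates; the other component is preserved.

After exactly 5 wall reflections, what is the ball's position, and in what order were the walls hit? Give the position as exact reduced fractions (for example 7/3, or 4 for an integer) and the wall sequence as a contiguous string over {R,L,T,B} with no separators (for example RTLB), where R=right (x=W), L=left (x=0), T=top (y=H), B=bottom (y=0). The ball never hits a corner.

Final position: (0,2)
Wall sequence: LTRBL

1. t=2 → L at (0,10); v=(1,1)
2. t=2 → T at (2,12); v=(1,-1)
3. t=6 → R at (8,6); v=(-1,-1)
4. t=6 → B at (2,0); v=(-1,1)
5. t=2 → L at (0,2); v=(1,1)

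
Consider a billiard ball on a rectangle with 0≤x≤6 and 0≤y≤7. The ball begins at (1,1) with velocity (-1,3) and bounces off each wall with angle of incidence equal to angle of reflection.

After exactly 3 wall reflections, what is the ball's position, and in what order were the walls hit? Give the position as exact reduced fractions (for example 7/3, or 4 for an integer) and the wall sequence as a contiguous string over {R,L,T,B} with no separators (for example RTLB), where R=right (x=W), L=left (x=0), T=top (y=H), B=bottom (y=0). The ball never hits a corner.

1. t=1 → L at (0,4); v=(1,3)
2. t=1 → T at (1,7); v=(1,-3)
3. t=7/3 → B at (10/3,0); v=(1,3)

Final position: (10/3,0)
Wall sequence: LTB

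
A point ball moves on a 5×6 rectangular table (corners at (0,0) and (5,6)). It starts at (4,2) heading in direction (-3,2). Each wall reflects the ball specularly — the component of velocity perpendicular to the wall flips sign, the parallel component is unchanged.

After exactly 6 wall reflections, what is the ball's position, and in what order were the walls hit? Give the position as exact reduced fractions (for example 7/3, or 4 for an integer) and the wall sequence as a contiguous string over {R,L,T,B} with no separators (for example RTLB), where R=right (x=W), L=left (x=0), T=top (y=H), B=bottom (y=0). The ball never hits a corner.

Final position: (5,8/3)
Wall sequence: LTRLBR

1. t=4/3 → L at (0,14/3); v=(3,2)
2. t=2/3 → T at (2,6); v=(3,-2)
3. t=1 → R at (5,4); v=(-3,-2)
4. t=5/3 → L at (0,2/3); v=(3,-2)
5. t=1/3 → B at (1,0); v=(3,2)
6. t=4/3 → R at (5,8/3); v=(-3,2)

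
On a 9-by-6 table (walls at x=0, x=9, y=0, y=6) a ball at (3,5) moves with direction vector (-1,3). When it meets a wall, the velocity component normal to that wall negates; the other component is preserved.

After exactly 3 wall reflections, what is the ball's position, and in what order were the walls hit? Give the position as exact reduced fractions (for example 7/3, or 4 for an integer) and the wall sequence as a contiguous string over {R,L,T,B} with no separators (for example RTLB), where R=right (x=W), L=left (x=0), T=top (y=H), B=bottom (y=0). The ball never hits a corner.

1. t=1/3 → T at (8/3,6); v=(-1,-3)
2. t=2 → B at (2/3,0); v=(-1,3)
3. t=2/3 → L at (0,2); v=(1,3)

Final position: (0,2)
Wall sequence: TBL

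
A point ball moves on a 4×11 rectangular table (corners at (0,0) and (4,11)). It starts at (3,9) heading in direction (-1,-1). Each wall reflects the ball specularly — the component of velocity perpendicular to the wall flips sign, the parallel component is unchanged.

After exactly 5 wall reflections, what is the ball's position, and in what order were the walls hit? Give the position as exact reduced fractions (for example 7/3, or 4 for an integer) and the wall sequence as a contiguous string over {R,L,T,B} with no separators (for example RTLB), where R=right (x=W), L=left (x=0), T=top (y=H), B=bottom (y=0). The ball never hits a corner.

1. t=3 → L at (0,6); v=(1,-1)
2. t=4 → R at (4,2); v=(-1,-1)
3. t=2 → B at (2,0); v=(-1,1)
4. t=2 → L at (0,2); v=(1,1)
5. t=4 → R at (4,6); v=(-1,1)

Final position: (4,6)
Wall sequence: LRBLR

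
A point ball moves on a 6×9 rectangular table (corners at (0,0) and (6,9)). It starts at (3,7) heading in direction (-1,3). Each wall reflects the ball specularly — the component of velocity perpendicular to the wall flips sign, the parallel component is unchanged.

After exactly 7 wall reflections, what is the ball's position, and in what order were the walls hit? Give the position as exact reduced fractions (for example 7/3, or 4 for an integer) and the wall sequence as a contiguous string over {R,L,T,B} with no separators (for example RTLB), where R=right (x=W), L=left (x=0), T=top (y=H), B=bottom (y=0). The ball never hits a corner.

1. t=2/3 → T at (7/3,9); v=(-1,-3)
2. t=7/3 → L at (0,2); v=(1,-3)
3. t=2/3 → B at (2/3,0); v=(1,3)
4. t=3 → T at (11/3,9); v=(1,-3)
5. t=7/3 → R at (6,2); v=(-1,-3)
6. t=2/3 → B at (16/3,0); v=(-1,3)
7. t=3 → T at (7/3,9); v=(-1,-3)

Final position: (7/3,9)
Wall sequence: TLBTRBT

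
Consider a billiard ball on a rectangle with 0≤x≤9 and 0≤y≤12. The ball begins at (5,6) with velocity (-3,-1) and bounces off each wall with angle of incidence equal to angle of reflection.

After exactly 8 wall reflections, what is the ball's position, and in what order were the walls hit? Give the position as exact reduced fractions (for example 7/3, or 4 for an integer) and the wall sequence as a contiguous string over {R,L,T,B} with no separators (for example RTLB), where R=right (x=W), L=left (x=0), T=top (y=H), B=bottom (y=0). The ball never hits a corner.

Final position: (5,12)
Wall sequence: LRBLRLRT

1. t=5/3 → L at (0,13/3); v=(3,-1)
2. t=3 → R at (9,4/3); v=(-3,-1)
3. t=4/3 → B at (5,0); v=(-3,1)
4. t=5/3 → L at (0,5/3); v=(3,1)
5. t=3 → R at (9,14/3); v=(-3,1)
6. t=3 → L at (0,23/3); v=(3,1)
7. t=3 → R at (9,32/3); v=(-3,1)
8. t=4/3 → T at (5,12); v=(-3,-1)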